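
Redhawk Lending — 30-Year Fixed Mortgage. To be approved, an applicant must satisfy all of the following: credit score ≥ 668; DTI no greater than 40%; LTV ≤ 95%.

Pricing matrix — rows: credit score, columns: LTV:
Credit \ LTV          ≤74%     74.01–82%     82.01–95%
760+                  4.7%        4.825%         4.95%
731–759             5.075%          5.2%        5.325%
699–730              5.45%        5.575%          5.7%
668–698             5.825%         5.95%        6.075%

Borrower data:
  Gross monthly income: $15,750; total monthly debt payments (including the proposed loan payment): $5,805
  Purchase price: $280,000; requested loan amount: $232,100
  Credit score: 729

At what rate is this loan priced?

Credit score 729 ≥ 668; DTI: 5,805 ÷ 15,750 = 36.9%, within the 40% cap
LTV: 232,100 ÷ 280,000 = 82.9%, within 95% cap
Credit 729 → row 699–730; LTV 82.9% → column 82.01–95%. Grid cell → 5.7%.

5.7%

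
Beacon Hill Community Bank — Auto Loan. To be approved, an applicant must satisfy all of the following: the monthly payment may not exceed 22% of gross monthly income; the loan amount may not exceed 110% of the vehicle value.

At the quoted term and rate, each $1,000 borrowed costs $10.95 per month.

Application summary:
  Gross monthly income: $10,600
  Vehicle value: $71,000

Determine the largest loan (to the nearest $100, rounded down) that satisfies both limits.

Payment cap: 22% × $10,600 = $2,332/month.
At $10.95 per $1,000, that supports 2,332/10.95 × 1,000 ≈ $212,968 → $212,900.
LTV cap: 110% × $71,000 = $78,100 → $78,100.
Binding constraint: loan-to-value.

$78,100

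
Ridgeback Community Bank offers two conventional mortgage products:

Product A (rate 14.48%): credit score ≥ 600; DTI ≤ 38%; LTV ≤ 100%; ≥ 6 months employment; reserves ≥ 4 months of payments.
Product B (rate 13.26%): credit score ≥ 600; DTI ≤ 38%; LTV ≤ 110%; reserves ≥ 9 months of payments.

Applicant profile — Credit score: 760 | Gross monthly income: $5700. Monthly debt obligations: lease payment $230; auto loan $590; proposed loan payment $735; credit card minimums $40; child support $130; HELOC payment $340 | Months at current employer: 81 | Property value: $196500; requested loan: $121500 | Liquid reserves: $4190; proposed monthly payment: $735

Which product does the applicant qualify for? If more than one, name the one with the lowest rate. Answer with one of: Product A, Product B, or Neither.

Product A

Total debts = (230 + 590 + 735 + 40 + 130 + 340) = 2,065; DTI = 2,065/5,700 = 36.2%.
LTV = 121,500/196,500 = 61.8%.
Reserves = 4,190/735 = 5.7 months.
Product A: score 760 ≥ 600; DTI 36.2% ≤ 38%; LTV 61.8% ≤ 100%; employment 81 ≥ 6 mo; reserves 5.7 ≥ 4 mo → qualifies.
Product B: score 760 ≥ 600; DTI 36.2% ≤ 38%; LTV 61.8% ≤ 110%; reserves 5.7 < 9 mo → does not qualify.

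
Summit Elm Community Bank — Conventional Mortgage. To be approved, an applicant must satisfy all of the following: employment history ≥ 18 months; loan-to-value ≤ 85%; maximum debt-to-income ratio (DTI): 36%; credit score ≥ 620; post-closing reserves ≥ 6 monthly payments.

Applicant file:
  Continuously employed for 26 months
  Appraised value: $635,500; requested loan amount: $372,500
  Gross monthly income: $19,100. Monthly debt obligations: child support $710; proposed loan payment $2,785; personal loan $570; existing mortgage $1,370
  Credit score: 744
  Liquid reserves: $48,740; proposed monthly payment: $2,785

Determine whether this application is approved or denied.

Approved

Employment 26 ≥ 18 months
Loan-to-value = 372,500/635,500 = 58.6% — pass (85% max)
Total monthly debts = (710 + 2,785 + 570 + 1,370) = 5,435. Debt-to-income = 5,435/19,100 = 28.5% — meets 36% limit
Credit score 744 ≥ 620 (meets)
Reserves = 48,740/2,785 = 17.5 months ≥ 6
All criteria satisfied.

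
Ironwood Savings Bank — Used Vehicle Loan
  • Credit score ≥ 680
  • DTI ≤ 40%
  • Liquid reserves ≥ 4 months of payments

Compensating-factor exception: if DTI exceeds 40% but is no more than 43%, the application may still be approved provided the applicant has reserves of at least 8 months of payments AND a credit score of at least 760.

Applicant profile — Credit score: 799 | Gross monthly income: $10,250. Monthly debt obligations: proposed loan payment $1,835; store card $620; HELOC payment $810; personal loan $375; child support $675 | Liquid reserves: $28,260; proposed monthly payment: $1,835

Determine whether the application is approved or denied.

Credit score 799 ≥ 680 (meets base)
Total debts = (1,835 + 620 + 810 + 375 + 675) = 4,315. DTI = 4,315/10,250 = 42.1% > 40% — standard DTI limit exceeded.
Liquid reserves cover 28,260/1,835 = 15.4 months — ≥ 4 required
42.1% falls in the override range (40%–43%), so the compensating-factor test applies.
Reserves 15.4 ≥ 8 months; credit score 799 ≥ 760.
Both compensating conditions met → exception applies.

Approved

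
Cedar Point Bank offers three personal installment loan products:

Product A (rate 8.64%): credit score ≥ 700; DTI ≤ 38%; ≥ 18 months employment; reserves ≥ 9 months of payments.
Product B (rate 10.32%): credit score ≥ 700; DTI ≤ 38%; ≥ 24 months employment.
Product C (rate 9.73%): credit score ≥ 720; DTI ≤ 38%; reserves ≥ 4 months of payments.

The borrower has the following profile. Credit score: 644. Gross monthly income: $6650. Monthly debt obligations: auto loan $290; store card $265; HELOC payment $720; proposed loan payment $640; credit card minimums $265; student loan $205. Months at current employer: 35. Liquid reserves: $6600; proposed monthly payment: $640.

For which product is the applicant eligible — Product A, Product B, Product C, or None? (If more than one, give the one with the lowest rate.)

None

Total debts = (290 + 265 + 720 + 640 + 265 + 205) = 2,385; DTI = 2,385/6,650 = 35.9%.
Reserves = 6,600/640 = 10.3 months.
Product A: score 644 < 700; DTI 35.9% ≤ 38%; employment 35 ≥ 18 mo; reserves 10.3 ≥ 9 mo → does not qualify.
Product B: score 644 < 700; DTI 35.9% ≤ 38%; employment 35 ≥ 24 mo → does not qualify.
Product C: score 644 < 720; DTI 35.9% ≤ 38%; reserves 10.3 ≥ 4 mo → does not qualify.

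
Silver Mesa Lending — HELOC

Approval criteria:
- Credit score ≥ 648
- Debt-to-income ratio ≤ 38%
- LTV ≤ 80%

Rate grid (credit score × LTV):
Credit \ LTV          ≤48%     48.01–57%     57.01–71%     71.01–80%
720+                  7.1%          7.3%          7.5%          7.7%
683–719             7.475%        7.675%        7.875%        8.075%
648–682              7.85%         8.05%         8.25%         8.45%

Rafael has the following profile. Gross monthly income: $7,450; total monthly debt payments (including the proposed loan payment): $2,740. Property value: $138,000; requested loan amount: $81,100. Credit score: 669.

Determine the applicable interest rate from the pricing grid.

8.25%

Credit score 669 ≥ 648; Debt-to-income = 2,740/7,450 = 36.8% — meets 38% limit
LTV = 81,100/138,000 = 58.8% ≤ 80%
Score 669 is in the 648–682 band; LTV 58.8% is in the 57.01–71% band → 8.25%.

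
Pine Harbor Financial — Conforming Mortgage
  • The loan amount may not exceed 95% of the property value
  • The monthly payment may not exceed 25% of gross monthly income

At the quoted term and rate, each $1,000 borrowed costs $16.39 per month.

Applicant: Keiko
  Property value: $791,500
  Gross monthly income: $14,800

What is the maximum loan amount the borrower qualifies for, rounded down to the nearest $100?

$225,700

Payment cap: 25% × $14,800 = $3,700/month.
At $16.39 per $1,000, that supports 3,700/16.39 × 1,000 ≈ $225,747 → $225,700.
LTV cap: 95% × $791,500 = $751,925 → $751,900.
Binding constraint: payment-to-income.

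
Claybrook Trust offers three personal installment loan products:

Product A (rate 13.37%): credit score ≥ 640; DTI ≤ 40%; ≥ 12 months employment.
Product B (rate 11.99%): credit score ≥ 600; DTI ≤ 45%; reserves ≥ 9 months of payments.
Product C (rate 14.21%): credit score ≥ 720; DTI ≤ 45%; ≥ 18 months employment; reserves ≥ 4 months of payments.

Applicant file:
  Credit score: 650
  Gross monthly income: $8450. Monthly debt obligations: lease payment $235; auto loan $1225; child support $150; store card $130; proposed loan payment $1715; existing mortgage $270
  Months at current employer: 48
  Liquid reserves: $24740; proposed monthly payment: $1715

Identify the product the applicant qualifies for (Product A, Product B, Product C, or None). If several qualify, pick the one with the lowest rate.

Total debts = (235 + 1,225 + 150 + 130 + 1,715 + 270) = 3,725; DTI = 3,725/8,450 = 44.1%.
Reserves = 24,740/1,715 = 14.4 months.
Product A: score 650 ≥ 640; DTI 44.1% > 40%; employment 48 ≥ 12 mo → does not qualify.
Product B: score 650 ≥ 600; DTI 44.1% ≤ 45%; reserves 14.4 ≥ 9 mo → qualifies.
Product C: score 650 < 720; DTI 44.1% ≤ 45%; employment 48 ≥ 18 mo; reserves 14.4 ≥ 4 mo → does not qualify.

Product B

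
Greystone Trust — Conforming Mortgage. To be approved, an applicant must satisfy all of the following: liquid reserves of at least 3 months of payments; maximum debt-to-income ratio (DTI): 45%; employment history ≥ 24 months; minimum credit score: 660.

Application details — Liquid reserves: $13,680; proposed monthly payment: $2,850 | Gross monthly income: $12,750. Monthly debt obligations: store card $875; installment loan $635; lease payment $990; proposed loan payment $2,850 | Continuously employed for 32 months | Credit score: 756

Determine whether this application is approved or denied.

Approved

Reserves = 13,680/2,850 = 4.8 months ≥ 3
Total monthly debts = (875 + 635 + 990 + 2,850) = 5,350. Debt-to-income = 5,350/12,750 = 42% — meets 45% limit
Employment 32 ≥ 24 months
Credit score 756 ≥ 660 (meets)
All criteria satisfied.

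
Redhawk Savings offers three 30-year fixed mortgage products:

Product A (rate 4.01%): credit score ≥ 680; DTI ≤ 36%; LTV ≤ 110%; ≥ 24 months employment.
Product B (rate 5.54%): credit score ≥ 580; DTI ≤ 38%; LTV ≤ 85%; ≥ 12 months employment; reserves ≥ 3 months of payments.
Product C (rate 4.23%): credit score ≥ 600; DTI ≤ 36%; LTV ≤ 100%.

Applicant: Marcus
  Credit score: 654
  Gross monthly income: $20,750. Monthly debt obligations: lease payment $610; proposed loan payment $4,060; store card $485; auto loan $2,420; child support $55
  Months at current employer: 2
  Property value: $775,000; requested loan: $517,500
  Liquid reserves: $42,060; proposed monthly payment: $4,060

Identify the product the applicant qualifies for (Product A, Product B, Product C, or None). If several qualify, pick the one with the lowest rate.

None

Total debts = (610 + 4,060 + 485 + 2,420 + 55) = 7,630; DTI = 7,630/20,750 = 36.8%.
LTV = 517,500/775,000 = 66.8%.
Reserves = 42,060/4,060 = 10.4 months.
Product A: score 654 < 680; DTI 36.8% > 36%; LTV 66.8% ≤ 110%; employment 2 < 24 mo → does not qualify.
Product B: score 654 ≥ 580; DTI 36.8% ≤ 38%; LTV 66.8% ≤ 85%; employment 2 < 12 mo; reserves 10.4 ≥ 3 mo → does not qualify.
Product C: score 654 ≥ 600; DTI 36.8% > 36%; LTV 66.8% ≤ 100% → does not qualify.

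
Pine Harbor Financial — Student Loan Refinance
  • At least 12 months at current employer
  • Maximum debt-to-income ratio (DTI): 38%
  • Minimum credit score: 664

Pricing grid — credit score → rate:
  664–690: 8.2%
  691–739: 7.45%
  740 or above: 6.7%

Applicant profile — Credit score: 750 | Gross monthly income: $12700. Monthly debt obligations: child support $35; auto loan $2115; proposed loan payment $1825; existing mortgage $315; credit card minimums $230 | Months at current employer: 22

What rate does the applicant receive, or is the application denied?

Approved at 6.7%

Credit score 750 ≥ 664 (meets minimum)
Total monthly debts = (35 + 2,115 + 1,825 + 315 + 230) = 4,520. DTI = 4,520/12,700 = 35.6% ≤ 38%
Employment 22 ≥ 12 months
All requirements met. Score 750 falls in the 740 or above tier → 6.7%.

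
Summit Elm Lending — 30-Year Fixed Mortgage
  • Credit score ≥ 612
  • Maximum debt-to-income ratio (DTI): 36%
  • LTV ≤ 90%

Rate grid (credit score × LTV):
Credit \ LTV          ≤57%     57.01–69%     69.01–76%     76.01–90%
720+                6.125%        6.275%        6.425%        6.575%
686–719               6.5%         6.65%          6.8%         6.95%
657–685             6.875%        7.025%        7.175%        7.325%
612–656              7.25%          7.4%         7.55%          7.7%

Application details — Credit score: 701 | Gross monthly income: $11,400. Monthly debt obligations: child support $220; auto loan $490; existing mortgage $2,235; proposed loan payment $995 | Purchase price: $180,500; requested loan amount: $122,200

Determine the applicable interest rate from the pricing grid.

Credit score 701 ≥ 612; Total monthly debts = (220 + 490 + 2,235 + 995) = 3,940. Debt-to-income = 3,940/11,400 = 34.6% — meets 36% limit
Loan-to-value = 122,200/180,500 = 67.7% — pass (90% max)
Row: 701 falls in 686–719. Column: 67.7% falls in 57.01–69%. Rate = 6.65%.

6.65%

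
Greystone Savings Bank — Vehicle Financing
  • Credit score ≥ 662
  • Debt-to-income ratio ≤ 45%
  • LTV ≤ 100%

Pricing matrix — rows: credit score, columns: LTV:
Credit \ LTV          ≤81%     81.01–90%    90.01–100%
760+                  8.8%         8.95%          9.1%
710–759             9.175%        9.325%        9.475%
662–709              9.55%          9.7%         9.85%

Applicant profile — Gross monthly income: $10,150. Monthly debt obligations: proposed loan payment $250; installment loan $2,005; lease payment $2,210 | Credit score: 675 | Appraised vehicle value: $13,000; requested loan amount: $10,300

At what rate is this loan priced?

Credit score 675 ≥ 662; Total monthly debts = (250 + 2,005 + 2,210) = 4,465. DTI: 4,465 ÷ 10,150 = 44%, within the 45% cap
LTV: 10,300 ÷ 13,000 = 79.2%, within 100% cap
Score 675 is in the 662–709 band; LTV 79.2% is in the ≤81% band → 9.55%.

9.55%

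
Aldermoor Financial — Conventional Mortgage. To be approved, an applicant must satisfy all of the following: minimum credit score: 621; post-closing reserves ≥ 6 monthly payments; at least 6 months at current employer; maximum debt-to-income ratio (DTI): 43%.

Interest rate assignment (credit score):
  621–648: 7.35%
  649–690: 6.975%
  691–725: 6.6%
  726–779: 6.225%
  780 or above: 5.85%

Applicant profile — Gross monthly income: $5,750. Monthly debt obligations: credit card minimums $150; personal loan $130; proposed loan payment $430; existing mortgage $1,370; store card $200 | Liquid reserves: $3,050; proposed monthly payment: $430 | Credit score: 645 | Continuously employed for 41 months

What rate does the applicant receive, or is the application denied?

Credit score 645 ≥ 621 (meets minimum)
Employment 41 ≥ 6 months
Total monthly debts = (150 + 130 + 430 + 1,370 + 200) = 2,280. DTI = 2,280/5,750 = 39.7% ≤ 43%
Reserves = 3,050/430 = 7.1 months ≥ 6
All requirements met. Score 645 falls in the 621–648 tier → 7.35%.

Approved at 7.35%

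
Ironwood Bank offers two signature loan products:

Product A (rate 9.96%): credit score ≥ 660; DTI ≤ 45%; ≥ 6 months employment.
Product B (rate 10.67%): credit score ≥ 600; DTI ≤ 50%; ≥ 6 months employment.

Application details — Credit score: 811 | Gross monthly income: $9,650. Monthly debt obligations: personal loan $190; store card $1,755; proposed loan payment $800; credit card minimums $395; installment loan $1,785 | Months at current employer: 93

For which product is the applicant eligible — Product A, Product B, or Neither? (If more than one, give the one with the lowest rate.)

Neither

Total debts = (190 + 1,755 + 800 + 395 + 1,785) = 4,925; DTI = 4,925/9,650 = 51%.
Product A: score 811 ≥ 660; DTI 51% > 45%; employment 93 ≥ 6 mo → does not qualify.
Product B: score 811 ≥ 600; DTI 51% > 50%; employment 93 ≥ 6 mo → does not qualify.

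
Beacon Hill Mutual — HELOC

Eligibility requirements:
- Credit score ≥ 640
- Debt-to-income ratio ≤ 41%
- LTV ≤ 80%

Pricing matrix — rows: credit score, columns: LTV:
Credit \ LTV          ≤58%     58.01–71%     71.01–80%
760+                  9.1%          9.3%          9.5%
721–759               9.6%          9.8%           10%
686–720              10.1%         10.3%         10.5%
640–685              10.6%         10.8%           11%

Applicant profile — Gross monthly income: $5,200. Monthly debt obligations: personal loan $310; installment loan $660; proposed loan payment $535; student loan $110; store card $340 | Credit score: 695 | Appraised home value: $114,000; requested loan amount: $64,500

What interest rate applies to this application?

Credit score 695 ≥ 640; Total monthly debts = (310 + 660 + 535 + 110 + 340) = 1,955. Debt-to-income = 1,955/5,200 = 37.6% — meets 41% limit
LTV = 64,500/114,000 = 56.6% ≤ 80%
Credit 695 → row 686–720; LTV 56.6% → column ≤58%. Grid cell → 10.1%.

10.1%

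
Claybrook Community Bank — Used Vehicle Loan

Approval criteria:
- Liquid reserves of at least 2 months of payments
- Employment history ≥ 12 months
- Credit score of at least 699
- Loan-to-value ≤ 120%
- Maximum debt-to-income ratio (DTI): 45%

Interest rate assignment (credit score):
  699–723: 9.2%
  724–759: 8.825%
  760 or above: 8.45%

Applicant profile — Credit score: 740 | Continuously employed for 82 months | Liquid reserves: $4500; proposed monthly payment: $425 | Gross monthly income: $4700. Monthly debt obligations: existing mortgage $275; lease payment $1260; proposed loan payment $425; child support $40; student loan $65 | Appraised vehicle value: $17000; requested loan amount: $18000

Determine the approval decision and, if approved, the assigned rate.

Credit score 740 ≥ 699 (meets minimum)
Total monthly debts = (275 + 1,260 + 425 + 40 + 65) = 2,065. DTI: 2,065 ÷ 4,700 = 43.9%, within the 45% cap
LTV: 18,000 ÷ 17,000 = 105.9%, within 120% cap
Employment 82 ≥ 12 months
Liquid reserves cover 4,500/425 = 10.6 months — ≥ 2 required
All requirements met. Score 740 falls in the 724–759 tier → 8.825%.

Approved at 8.825%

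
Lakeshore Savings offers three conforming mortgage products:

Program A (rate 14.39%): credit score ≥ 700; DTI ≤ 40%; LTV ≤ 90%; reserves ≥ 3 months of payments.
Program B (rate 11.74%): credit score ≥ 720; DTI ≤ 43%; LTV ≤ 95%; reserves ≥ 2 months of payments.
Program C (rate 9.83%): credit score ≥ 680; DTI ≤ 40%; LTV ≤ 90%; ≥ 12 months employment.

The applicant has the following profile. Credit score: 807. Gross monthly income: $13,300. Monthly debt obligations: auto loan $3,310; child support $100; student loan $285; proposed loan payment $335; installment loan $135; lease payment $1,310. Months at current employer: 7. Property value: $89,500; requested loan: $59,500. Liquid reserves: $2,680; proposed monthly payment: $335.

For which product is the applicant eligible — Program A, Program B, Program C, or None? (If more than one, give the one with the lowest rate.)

Program B

Total debts = (3,310 + 100 + 285 + 335 + 135 + 1,310) = 5,475; DTI = 5,475/13,300 = 41.2%.
LTV = 59,500/89,500 = 66.5%.
Reserves = 2,680/335 = 8.0 months.
Program A: score 807 ≥ 700; DTI 41.2% > 40%; LTV 66.5% ≤ 90%; reserves 8.0 ≥ 3 mo → does not qualify.
Program B: score 807 ≥ 720; DTI 41.2% ≤ 43%; LTV 66.5% ≤ 95%; reserves 8.0 ≥ 2 mo → qualifies.
Program C: score 807 ≥ 680; DTI 41.2% > 40%; LTV 66.5% ≤ 90%; employment 7 < 12 mo → does not qualify.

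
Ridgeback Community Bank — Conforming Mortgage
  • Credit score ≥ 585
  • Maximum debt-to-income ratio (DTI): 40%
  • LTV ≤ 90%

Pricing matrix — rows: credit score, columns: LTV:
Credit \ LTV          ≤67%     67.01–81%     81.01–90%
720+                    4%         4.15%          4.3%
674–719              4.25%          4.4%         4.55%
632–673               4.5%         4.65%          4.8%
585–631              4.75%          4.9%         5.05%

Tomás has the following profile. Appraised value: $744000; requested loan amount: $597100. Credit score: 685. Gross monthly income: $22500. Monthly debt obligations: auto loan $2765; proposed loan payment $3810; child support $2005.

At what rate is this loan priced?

Credit score 685 ≥ 585; Total monthly debts = (2,765 + 3,810 + 2,005) = 8,580. DTI: 8,580 ÷ 22,500 = 38.1%, within the 40% cap
LTV: 597,100 ÷ 744,000 = 80.3%, within 90% cap
Credit 685 → row 674–719; LTV 80.3% → column 67.01–81%. Grid cell → 4.4%.

4.4%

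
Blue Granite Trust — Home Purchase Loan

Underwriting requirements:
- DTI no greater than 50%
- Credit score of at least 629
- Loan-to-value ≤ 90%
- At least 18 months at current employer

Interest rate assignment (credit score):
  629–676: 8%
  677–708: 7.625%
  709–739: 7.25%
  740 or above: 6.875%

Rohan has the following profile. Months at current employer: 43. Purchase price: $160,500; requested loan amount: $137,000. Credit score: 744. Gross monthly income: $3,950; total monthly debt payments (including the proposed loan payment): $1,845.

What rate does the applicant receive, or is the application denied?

Credit score 744 ≥ 629 (meets minimum)
Employment 43 ≥ 18 months
Loan-to-value = 137,000/160,500 = 85.4% — pass (90% max)
DTI: 1,845 ÷ 3,950 = 46.7%, within the 50% cap
All requirements met. Score 744 falls in the 740 or above tier → 6.875%.

Approved at 6.875%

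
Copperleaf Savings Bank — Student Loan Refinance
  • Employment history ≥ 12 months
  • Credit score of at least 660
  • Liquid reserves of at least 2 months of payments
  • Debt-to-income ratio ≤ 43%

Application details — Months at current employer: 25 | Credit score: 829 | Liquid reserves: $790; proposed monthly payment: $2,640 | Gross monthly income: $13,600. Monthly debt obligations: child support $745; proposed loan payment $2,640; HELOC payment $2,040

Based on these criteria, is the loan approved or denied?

Employment 25 ≥ 12 months
Credit score 829 ≥ 660 (meets)
Reserves: 790 ÷ 2,640 = 0.3 months (below 2-month minimum)
Total monthly debts = (745 + 2,640 + 2,040) = 5,425. DTI: 5,425 ÷ 13,600 = 39.9%, within the 43% cap
Fails on reserves.

Denied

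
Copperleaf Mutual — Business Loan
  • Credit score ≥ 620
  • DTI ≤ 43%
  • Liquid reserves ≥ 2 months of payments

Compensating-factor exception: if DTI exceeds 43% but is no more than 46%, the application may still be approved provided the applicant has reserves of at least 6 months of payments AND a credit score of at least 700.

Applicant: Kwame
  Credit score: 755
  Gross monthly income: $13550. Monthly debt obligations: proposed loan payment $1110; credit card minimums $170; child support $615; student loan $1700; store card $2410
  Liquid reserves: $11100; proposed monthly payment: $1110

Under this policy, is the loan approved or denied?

Credit score 755 ≥ 620 (meets base)
Total debts = (1,110 + 170 + 615 + 1,700 + 2,410) = 6,005. DTI: 6,005 ÷ 13,550 = 44.3%, over the 43% base limit.
Reserves: 11,100 ÷ 1,110 = 10.0 months (meets 2-month minimum)
44.3% falls in the override range (43%–46%), so the compensating-factor test applies.
Reserves 10.0 ≥ 6 months; credit score 755 ≥ 700.
Both compensating conditions met → exception applies.

Approved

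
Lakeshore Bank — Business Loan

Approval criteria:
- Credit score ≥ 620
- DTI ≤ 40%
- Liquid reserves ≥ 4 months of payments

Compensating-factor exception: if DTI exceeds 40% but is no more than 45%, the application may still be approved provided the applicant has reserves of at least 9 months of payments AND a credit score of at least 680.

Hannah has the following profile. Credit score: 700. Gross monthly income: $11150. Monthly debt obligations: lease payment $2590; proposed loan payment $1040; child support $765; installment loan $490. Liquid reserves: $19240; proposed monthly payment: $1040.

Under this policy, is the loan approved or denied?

Approved

Credit score 700 ≥ 620 (meets base)
Total debts = (2,590 + 1,040 + 765 + 490) = 4,885. DTI = 4,885/11,150 = 43.8% > 40% — standard DTI limit exceeded.
Reserves: 19,240 ÷ 1,040 = 18.5 months (meets 4-month minimum)
43.8% falls in the override range (40%–45%), so the compensating-factor test applies.
Reserves 18.5 ≥ 9 months; credit score 700 ≥ 680.
Both override conditions satisfied; DTI exception granted.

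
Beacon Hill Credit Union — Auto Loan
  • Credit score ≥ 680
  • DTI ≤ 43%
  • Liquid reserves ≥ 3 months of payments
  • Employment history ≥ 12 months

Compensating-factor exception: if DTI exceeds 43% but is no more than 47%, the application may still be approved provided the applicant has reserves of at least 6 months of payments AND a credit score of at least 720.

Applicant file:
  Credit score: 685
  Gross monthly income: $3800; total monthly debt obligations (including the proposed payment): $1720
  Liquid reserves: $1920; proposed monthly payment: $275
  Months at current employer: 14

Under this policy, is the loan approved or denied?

Denied

Credit score 685 ≥ 680 (meets base)
DTI = 1,720/3,800 = 45.3% > 43% — standard DTI limit exceeded.
Liquid reserves cover 1,920/275 = 7.0 months — ≥ 3 required
Employment 14 ≥ 12 months
45.3% falls in the override range (43%–47%), so the compensating-factor test applies.
Reserves 7.0 ≥ 6 months; credit score 685 < 720.
Override conditions not both satisfied; exception does not apply.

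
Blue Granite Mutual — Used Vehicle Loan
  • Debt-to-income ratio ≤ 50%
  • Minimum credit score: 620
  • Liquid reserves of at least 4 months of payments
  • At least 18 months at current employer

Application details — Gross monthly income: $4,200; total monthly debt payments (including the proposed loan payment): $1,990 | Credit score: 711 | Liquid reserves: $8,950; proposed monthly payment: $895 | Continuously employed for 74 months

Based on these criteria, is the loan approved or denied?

Debt-to-income = 1,990/4,200 = 47.4% — meets 50% limit
Credit score 711 ≥ 620 (meets)
Liquid reserves cover 8,950/895 = 10.0 months — ≥ 4 required
Employment 74 ≥ 18 months
All criteria satisfied.

Approved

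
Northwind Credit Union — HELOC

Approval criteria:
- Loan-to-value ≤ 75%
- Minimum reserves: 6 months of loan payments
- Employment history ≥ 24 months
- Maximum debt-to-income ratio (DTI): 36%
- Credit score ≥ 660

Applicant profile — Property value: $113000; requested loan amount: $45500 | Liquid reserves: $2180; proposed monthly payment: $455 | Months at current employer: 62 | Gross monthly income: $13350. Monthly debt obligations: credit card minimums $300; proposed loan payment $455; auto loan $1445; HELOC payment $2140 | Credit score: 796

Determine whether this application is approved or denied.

Denied

LTV: 45,500 ÷ 113,000 = 40.3%, within 75% cap
Reserves: 2,180 ÷ 455 = 4.8 months (below 6-month minimum)
Employment 62 ≥ 24 months
Total monthly debts = (300 + 455 + 1,445 + 2,140) = 4,340. DTI: 4,340 ÷ 13,350 = 32.5%, within the 36% cap
Credit score 796 ≥ 660 (meets)
Fails on reserves.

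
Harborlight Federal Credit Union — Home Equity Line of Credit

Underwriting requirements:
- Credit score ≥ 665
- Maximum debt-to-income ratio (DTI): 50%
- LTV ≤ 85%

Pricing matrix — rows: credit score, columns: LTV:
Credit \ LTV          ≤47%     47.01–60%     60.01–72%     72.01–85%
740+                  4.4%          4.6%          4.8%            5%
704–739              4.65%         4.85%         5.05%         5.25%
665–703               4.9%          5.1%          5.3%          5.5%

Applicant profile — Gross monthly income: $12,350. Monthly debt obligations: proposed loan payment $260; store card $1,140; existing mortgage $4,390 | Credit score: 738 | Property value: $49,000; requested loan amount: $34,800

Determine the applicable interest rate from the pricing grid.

Credit score 738 ≥ 665; Total monthly debts = (260 + 1,140 + 4,390) = 5,790. Debt-to-income = 5,790/12,350 = 46.9% — meets 50% limit
LTV: 34,800 ÷ 49,000 = 71%, within 85% cap
Row: 738 falls in 704–739. Column: 71% falls in 60.01–72%. Rate = 5.05%.

5.05%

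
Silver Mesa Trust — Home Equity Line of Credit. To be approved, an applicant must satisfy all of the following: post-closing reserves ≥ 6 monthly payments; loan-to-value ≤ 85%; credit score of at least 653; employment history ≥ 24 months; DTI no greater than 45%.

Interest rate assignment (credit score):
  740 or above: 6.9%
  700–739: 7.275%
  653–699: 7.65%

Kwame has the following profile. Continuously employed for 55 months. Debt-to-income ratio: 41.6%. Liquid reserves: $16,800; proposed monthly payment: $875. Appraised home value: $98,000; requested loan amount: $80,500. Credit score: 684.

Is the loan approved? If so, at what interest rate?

Approved at 7.65%

Credit score 684 ≥ 653 (meets minimum)
Reserves: 16,800 ÷ 875 = 19.2 months (meets 6-month minimum)
LTV: 80,500 ÷ 98,000 = 82.1%, within 85% cap
Debt-to-income 41.6% vs 45% cap — pass
Employment 55 ≥ 24 months
All requirements met. Score 684 falls in the 653–699 tier → 7.65%.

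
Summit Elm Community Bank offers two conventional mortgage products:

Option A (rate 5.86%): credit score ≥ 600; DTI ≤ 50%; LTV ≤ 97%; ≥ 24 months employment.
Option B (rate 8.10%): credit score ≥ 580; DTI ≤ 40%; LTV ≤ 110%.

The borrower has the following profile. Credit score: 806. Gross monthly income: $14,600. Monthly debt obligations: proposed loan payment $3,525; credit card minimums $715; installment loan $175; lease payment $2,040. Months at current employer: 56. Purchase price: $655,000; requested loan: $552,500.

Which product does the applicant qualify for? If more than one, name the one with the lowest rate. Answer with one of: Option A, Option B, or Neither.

Option A

Total debts = (3,525 + 715 + 175 + 2,040) = 6,455; DTI = 6,455/14,600 = 44.2%.
LTV = 552,500/655,000 = 84.4%.
Option A: score 806 ≥ 600; DTI 44.2% ≤ 50%; LTV 84.4% ≤ 97%; employment 56 ≥ 24 mo → qualifies.
Option B: score 806 ≥ 580; DTI 44.2% > 40%; LTV 84.4% ≤ 110% → does not qualify.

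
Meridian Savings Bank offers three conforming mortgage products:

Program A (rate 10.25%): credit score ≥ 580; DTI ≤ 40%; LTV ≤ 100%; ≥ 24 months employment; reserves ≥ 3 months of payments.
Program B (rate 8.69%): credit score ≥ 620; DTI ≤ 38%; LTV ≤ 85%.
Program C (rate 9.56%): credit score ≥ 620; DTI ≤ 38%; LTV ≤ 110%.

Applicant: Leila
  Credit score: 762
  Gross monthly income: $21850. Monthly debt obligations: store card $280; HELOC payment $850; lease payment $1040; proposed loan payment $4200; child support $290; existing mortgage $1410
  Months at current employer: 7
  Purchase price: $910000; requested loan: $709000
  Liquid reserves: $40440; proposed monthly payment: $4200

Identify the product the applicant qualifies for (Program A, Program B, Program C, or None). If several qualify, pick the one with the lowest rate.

Program B

Total debts = (280 + 850 + 1,040 + 4,200 + 290 + 1,410) = 8,070; DTI = 8,070/21,850 = 36.9%.
LTV = 709,000/910,000 = 77.9%.
Reserves = 40,440/4,200 = 9.6 months.
Program A: score 762 ≥ 580; DTI 36.9% ≤ 40%; LTV 77.9% ≤ 100%; employment 7 < 24 mo; reserves 9.6 ≥ 3 mo → does not qualify.
Program B: score 762 ≥ 620; DTI 36.9% ≤ 38%; LTV 77.9% ≤ 85% → qualifies.
Program C: score 762 ≥ 620; DTI 36.9% ≤ 38%; LTV 77.9% ≤ 110% → qualifies.
Qualifying: Program B, Program C. Lowest rate is 8.69% → Program B.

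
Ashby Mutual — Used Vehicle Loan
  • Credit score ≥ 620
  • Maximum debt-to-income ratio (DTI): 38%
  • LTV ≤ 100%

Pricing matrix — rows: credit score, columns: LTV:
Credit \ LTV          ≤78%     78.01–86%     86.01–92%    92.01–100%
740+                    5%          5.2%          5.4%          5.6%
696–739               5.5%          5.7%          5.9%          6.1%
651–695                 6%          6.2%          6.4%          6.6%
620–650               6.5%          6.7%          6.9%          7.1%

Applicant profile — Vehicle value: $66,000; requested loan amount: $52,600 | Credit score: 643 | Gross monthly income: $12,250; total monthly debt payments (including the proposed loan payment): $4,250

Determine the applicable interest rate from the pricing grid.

6.7%

Credit score 643 ≥ 620; DTI = 4,250/12,250 = 34.7% ≤ 38%
LTV = 52,600/66,000 = 79.7% ≤ 100%
Credit 643 → row 620–650; LTV 79.7% → column 78.01–86%. Grid cell → 6.7%.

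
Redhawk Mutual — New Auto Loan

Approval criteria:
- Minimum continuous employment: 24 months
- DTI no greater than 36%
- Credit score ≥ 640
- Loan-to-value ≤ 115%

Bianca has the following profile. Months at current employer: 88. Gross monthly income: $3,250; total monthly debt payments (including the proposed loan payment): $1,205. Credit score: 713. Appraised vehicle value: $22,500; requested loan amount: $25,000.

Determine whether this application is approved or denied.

Employment 88 ≥ 24 months
DTI = 1,205/3,250 = 37.1% > 36%
Credit score 713 ≥ 640 (meets)
LTV = 25,000/22,500 = 111.1% ≤ 115%
Fails on DTI.

Denied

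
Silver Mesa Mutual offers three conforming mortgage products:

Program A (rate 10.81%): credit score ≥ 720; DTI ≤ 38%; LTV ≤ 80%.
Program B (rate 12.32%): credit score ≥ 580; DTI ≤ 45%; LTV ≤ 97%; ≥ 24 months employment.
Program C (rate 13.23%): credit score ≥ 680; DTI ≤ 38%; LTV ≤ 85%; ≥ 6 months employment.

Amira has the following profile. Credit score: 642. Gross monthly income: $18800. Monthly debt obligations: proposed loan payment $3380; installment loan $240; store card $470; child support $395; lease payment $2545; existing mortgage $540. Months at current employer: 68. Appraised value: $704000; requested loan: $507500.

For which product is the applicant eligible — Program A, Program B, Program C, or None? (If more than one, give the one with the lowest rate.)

Total debts = (3,380 + 240 + 470 + 395 + 2,545 + 540) = 7,570; DTI = 7,570/18,800 = 40.3%.
LTV = 507,500/704,000 = 72.1%.
Program A: score 642 < 720; DTI 40.3% > 38%; LTV 72.1% ≤ 80% → does not qualify.
Program B: score 642 ≥ 580; DTI 40.3% ≤ 45%; LTV 72.1% ≤ 97%; employment 68 ≥ 24 mo → qualifies.
Program C: score 642 < 680; DTI 40.3% > 38%; LTV 72.1% ≤ 85%; employment 68 ≥ 6 mo → does not qualify.

Program B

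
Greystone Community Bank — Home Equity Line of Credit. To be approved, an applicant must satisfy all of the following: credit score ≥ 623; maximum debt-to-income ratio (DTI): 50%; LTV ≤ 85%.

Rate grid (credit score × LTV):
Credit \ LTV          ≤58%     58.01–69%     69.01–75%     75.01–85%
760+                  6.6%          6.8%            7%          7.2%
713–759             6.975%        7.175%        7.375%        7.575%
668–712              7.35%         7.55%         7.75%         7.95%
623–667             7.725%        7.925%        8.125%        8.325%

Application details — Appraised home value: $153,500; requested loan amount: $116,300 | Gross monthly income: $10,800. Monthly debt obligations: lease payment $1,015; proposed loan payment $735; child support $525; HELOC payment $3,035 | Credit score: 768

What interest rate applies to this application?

Credit score 768 ≥ 623; Total monthly debts = (1,015 + 735 + 525 + 3,035) = 5,310. Debt-to-income = 5,310/10,800 = 49.2% — meets 50% limit
LTV = 116,300/153,500 = 75.8% ≤ 85%
Score 768 is in the 760+ band; LTV 75.8% is in the 75.01–85% band → 7.2%.

7.2%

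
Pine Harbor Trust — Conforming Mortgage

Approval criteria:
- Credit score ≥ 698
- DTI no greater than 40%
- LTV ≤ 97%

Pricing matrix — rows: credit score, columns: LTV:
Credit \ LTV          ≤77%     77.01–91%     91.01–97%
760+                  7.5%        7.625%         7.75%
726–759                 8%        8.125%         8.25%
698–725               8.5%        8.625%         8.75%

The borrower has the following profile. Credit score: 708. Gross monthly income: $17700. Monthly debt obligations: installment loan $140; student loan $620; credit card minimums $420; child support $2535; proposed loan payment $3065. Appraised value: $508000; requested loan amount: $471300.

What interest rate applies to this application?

8.75%

Credit score 708 ≥ 698; Total monthly debts = (140 + 620 + 420 + 2,535 + 3,065) = 6,780. DTI = 6,780/17,700 = 38.3% ≤ 40%
LTV = 471,300/508,000 = 92.8% ≤ 97%
Score 708 is in the 698–725 band; LTV 92.8% is in the 91.01–97% band → 8.75%.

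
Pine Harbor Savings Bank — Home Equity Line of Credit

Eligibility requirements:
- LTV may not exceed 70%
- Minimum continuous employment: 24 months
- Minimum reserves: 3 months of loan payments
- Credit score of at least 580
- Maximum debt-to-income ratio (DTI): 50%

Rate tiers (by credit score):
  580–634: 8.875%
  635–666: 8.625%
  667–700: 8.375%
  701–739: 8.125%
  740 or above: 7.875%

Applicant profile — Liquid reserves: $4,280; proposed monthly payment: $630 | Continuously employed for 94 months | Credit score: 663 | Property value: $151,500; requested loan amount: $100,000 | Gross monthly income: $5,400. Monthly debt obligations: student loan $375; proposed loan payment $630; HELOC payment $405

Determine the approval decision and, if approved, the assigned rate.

Credit score 663 ≥ 580 (meets minimum)
Total monthly debts = (375 + 630 + 405) = 1,410. Debt-to-income = 1,410/5,400 = 26.1% — meets 50% limit
Employment 94 ≥ 24 months
Loan-to-value = 100,000/151,500 = 66% — pass (70% max)
Liquid reserves cover 4,280/630 = 6.8 months — ≥ 3 required
All requirements met. Score 663 falls in the 635–666 tier → 8.625%.

Approved at 8.625%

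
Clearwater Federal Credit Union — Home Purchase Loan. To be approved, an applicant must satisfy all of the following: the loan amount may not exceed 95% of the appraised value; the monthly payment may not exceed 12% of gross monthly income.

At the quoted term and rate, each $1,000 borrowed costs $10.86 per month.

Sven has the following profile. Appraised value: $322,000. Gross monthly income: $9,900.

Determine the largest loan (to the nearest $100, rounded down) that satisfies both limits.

Payment cap: 12% × $9,900 = $1,188/month.
At $10.86 per $1,000, that supports 1,188/10.86 × 1,000 ≈ $109,392 → $109,300.
LTV cap: 95% × $322,000 = $305,900 → $305,900.
Binding constraint: payment-to-income.

$109,300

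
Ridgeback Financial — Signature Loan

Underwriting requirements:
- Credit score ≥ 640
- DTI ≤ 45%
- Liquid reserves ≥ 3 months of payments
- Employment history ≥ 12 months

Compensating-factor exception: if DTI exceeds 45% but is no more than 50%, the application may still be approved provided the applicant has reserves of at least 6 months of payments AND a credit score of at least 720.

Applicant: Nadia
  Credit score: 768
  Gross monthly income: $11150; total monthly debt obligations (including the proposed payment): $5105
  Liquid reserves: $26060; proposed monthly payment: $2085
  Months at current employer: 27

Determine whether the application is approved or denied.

Approved

Credit score 768 ≥ 640 (meets base)
DTI = 5,105/11,150 = 45.8% > 45% — standard DTI limit exceeded.
Reserves: 26,060 ÷ 2,085 = 12.5 months (meets 3-month minimum)
Employment 27 ≥ 12 months
DTI 45.8% is within the 45%–50% exception band; checking compensating factors.
Reserves 12.5 ≥ 6 months; credit score 768 ≥ 720.
Both override conditions satisfied; DTI exception granted.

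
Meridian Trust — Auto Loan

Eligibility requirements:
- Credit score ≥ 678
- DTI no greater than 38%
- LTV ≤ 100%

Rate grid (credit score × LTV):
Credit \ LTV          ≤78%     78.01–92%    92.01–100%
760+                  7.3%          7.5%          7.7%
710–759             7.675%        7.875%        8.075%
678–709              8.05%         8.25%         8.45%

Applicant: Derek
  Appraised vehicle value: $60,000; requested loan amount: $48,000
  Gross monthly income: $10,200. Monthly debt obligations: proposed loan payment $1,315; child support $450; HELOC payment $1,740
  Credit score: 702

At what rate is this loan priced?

8.25%

Credit score 702 ≥ 678; Total monthly debts = (1,315 + 450 + 1,740) = 3,505. Debt-to-income = 3,505/10,200 = 34.4% — meets 38% limit
LTV = 48,000/60,000 = 80% ≤ 100%
Score 702 is in the 678–709 band; LTV 80% is in the 78.01–92% band → 8.25%.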